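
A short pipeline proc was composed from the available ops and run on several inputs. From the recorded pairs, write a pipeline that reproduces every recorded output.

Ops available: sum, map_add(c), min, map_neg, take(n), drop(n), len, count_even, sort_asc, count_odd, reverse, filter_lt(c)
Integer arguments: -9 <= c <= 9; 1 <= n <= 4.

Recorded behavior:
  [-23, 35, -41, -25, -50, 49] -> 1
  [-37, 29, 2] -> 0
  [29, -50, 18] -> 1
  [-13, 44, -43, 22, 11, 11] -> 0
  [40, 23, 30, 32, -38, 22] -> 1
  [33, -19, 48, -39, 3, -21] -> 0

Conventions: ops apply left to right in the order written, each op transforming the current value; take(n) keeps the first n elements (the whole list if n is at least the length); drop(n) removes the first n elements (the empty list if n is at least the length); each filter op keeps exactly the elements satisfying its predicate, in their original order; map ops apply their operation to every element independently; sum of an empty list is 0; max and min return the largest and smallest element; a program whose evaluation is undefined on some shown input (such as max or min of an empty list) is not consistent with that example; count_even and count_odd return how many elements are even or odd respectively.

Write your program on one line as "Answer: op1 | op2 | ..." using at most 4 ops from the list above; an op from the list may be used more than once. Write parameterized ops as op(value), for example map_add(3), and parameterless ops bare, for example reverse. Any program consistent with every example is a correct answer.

sort_asc | filter_lt(-6) | count_even

Check, running the answer program on each example:
  [-23, 35, -41, -25, -50, 49] -> [-50, -41, -25, -23, 35, 49] -> [-50, -41, -25, -23] -> 1
  [-37, 29, 2] -> [-37, 2, 29] -> [-37] -> 0
  [29, -50, 18] -> [-50, 18, 29] -> [-50] -> 1
  [-13, 44, -43, 22, 11, 11] -> [-43, -13, 11, 11, 22, 44] -> [-43, -13] -> 0
  [40, 23, 30, 32, -38, 22] -> [-38, 22, 23, 30, 32, 40] -> [-38] -> 1
  [33, -19, 48, -39, 3, -21] -> [-39, -21, -19, 3, 33, 48] -> [-39, -21, -19] -> 0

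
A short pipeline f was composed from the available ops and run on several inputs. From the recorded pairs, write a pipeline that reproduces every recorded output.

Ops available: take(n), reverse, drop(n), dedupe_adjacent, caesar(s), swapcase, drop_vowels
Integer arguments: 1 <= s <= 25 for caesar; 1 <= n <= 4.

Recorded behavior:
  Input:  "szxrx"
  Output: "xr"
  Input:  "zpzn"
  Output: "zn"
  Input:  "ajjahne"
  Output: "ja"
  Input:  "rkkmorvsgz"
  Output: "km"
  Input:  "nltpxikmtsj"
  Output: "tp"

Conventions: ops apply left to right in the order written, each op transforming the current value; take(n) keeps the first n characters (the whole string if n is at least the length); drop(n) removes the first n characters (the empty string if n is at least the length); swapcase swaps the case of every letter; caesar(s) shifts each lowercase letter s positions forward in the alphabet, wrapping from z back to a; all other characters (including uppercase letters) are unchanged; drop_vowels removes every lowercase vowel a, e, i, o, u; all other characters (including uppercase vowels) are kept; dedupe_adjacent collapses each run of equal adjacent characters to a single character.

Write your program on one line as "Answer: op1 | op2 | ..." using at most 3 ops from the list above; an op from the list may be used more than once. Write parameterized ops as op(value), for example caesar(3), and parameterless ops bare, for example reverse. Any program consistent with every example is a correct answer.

take(4) | drop(2)

Check, running the answer program on each example:
  "szxrx" -> "szxr" -> "xr"
  "zpzn" -> "zpzn" -> "zn"
  "ajjahne" -> "ajja" -> "ja"
  "rkkmorvsgz" -> "rkkm" -> "km"
  "nltpxikmtsj" -> "nltp" -> "tp"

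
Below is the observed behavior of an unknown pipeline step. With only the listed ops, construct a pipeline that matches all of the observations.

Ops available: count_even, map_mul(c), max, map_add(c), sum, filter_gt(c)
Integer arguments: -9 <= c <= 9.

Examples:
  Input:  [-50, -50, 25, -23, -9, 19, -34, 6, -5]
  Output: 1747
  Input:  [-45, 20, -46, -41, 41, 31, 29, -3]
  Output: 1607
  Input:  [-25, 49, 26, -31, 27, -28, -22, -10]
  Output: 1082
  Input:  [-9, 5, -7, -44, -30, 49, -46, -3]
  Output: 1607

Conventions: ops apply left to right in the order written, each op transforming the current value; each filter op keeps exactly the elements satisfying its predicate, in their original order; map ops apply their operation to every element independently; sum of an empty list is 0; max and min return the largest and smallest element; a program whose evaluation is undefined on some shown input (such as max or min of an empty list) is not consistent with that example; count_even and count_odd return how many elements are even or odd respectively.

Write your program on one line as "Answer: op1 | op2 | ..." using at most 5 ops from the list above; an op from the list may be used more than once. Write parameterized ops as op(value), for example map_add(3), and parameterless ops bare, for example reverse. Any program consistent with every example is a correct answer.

map_mul(-7) | map_mul(5) | map_add(-3) | max

Check, running the answer program on each example:
  [-50, -50, 25, -23, -9, 19, -34, 6, -5] -> [350, 350, -175, 161, 63, -133, 238, -42, 35] -> [1750, 1750, -875, 805, 315, -665, 1190, -210, 175] -> [1747, 1747, -878, 802, 312, -668, 1187, -213, 172] -> 1747
  [-45, 20, -46, -41, 41, 31, 29, -3] -> [315, -140, 322, 287, -287, -217, -203, 21] -> [1575, -700, 1610, 1435, -1435, -1085, -1015, 105] -> [1572, -703, 1607, 1432, -1438, -1088, -1018, 102] -> 1607
  [-25, 49, 26, -31, 27, -28, -22, -10] -> [175, -343, -182, 217, -189, 196, 154, 70] -> [875, -1715, -910, 1085, -945, 980, 770, 350] -> [872, -1718, -913, 1082, -948, 977, 767, 347] -> 1082
  [-9, 5, -7, -44, -30, 49, -46, -3] -> [63, -35, 49, 308, 210, -343, 322, 21] -> [315, -175, 245, 1540, 1050, -1715, 1610, 105] -> [312, -178, 242, 1537, 1047, -1718, 1607, 102] -> 1607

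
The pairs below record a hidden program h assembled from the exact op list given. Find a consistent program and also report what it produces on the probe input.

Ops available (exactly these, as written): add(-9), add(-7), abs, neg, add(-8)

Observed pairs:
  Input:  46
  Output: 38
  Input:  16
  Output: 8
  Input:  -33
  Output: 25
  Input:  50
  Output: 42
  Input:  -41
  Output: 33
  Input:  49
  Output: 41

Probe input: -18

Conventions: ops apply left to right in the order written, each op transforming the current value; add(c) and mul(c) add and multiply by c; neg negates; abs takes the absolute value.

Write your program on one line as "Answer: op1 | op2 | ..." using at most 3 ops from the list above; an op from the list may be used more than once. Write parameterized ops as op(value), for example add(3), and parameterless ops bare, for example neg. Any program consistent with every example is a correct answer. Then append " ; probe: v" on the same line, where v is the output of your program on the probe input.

neg | abs | add(-8) ; probe: 10

Check, running the answer program on each example:
  46 -> -46 -> 46 -> 38
  16 -> -16 -> 16 -> 8
  -33 -> 33 -> 33 -> 25
  50 -> -50 -> 50 -> 42
  -41 -> 41 -> 41 -> 33
  49 -> -49 -> 49 -> 41
  probe: -18 -> 18 -> 18 -> 10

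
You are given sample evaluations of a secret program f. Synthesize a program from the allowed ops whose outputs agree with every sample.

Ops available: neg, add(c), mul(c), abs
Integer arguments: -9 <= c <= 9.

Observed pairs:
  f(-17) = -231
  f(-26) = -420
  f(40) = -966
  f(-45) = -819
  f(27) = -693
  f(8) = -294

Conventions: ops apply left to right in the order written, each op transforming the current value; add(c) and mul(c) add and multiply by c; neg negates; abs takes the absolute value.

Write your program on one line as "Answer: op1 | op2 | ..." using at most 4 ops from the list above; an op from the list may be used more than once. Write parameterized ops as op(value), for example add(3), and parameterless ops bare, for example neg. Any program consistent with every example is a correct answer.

add(6) | abs | mul(3) | mul(-7)

Check, running the answer program on each example:
  -17 -> -11 -> 11 -> 33 -> -231
  -26 -> -20 -> 20 -> 60 -> -420
  40 -> 46 -> 46 -> 138 -> -966
  -45 -> -39 -> 39 -> 117 -> -819
  27 -> 33 -> 33 -> 99 -> -693
  8 -> 14 -> 14 -> 42 -> -294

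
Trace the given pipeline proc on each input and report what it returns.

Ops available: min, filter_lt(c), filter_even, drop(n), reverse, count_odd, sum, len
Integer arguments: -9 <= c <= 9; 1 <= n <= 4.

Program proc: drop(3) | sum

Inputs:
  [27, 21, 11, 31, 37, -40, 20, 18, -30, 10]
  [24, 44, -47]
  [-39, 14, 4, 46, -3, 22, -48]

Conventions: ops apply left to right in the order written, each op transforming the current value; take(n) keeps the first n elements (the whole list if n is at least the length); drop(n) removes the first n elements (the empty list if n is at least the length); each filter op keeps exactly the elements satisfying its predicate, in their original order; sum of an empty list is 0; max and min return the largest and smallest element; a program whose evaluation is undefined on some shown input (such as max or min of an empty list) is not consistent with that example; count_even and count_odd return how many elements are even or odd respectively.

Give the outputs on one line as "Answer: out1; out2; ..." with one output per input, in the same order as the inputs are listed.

46; 0; 17

Execution, op by op:
  [27, 21, 11, 31, 37, -40, 20, 18, -30, 10] -> [31, 37, -40, 20, 18, -30, 10] -> 46
  [24, 44, -47] -> [] -> 0
  [-39, 14, 4, 46, -3, 22, -48] -> [46, -3, 22, -48] -> 17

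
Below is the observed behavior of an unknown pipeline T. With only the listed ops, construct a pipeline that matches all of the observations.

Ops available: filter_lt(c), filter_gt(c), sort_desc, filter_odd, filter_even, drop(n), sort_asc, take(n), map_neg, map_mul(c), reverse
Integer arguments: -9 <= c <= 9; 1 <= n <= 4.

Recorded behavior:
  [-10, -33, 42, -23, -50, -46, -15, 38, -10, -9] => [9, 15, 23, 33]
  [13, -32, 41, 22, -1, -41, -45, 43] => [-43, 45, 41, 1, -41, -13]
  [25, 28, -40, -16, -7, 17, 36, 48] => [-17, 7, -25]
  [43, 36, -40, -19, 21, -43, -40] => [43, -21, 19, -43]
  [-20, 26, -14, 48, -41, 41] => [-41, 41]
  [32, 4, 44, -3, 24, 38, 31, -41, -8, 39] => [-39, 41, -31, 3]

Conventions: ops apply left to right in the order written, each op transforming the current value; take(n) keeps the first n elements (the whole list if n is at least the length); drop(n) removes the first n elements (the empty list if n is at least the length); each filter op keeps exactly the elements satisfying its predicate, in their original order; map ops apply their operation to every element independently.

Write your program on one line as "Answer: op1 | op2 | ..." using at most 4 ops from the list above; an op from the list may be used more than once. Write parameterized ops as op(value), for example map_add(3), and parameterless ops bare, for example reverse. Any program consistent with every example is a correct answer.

filter_odd | reverse | map_neg

Check, running the answer program on each example:
  [-10, -33, 42, -23, -50, -46, -15, 38, -10, -9] -> [-33, -23, -15, -9] -> [-9, -15, -23, -33] -> [9, 15, 23, 33]
  [13, -32, 41, 22, -1, -41, -45, 43] -> [13, 41, -1, -41, -45, 43] -> [43, -45, -41, -1, 41, 13] -> [-43, 45, 41, 1, -41, -13]
  [25, 28, -40, -16, -7, 17, 36, 48] -> [25, -7, 17] -> [17, -7, 25] -> [-17, 7, -25]
  [43, 36, -40, -19, 21, -43, -40] -> [43, -19, 21, -43] -> [-43, 21, -19, 43] -> [43, -21, 19, -43]
  [-20, 26, -14, 48, -41, 41] -> [-41, 41] -> [41, -41] -> [-41, 41]
  [32, 4, 44, -3, 24, 38, 31, -41, -8, 39] -> [-3, 31, -41, 39] -> [39, -41, 31, -3] -> [-39, 41, -31, 3]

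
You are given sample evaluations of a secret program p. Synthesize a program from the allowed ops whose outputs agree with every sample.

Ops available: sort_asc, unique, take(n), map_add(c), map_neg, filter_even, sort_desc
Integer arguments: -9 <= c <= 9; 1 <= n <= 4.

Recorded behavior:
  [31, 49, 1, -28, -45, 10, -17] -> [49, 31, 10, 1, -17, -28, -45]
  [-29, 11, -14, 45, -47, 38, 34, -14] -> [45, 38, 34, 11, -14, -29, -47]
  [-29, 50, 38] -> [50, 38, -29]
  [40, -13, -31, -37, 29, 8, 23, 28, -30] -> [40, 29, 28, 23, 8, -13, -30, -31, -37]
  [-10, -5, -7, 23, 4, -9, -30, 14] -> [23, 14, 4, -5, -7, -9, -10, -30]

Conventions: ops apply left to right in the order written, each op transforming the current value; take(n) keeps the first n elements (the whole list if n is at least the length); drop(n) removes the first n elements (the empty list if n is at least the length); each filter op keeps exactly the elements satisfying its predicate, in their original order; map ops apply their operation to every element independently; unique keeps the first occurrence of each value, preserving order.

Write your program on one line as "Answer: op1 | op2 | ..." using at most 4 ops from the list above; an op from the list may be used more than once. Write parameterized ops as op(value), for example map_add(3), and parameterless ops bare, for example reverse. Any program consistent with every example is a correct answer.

sort_desc | map_neg | unique | map_neg

Check, running the answer program on each example:
  [31, 49, 1, -28, -45, 10, -17] -> [49, 31, 10, 1, -17, -28, -45] -> [-49, -31, -10, -1, 17, 28, 45] -> [-49, -31, -10, -1, 17, 28, 45] -> [49, 31, 10, 1, -17, -28, -45]
  [-29, 11, -14, 45, -47, 38, 34, -14] -> [45, 38, 34, 11, -14, -14, -29, -47] -> [-45, -38, -34, -11, 14, 14, 29, 47] -> [-45, -38, -34, -11, 14, 29, 47] -> [45, 38, 34, 11, -14, -29, -47]
  [-29, 50, 38] -> [50, 38, -29] -> [-50, -38, 29] -> [-50, -38, 29] -> [50, 38, -29]
  [40, -13, -31, -37, 29, 8, 23, 28, -30] -> [40, 29, 28, 23, 8, -13, -30, -31, -37] -> [-40, -29, -28, -23, -8, 13, 30, 31, 37] -> [-40, -29, -28, -23, -8, 13, 30, 31, 37] -> [40, 29, 28, 23, 8, -13, -30, -31, -37]
  [-10, -5, -7, 23, 4, -9, -30, 14] -> [23, 14, 4, -5, -7, -9, -10, -30] -> [-23, -14, -4, 5, 7, 9, 10, 30] -> [-23, -14, -4, 5, 7, 9, 10, 30] -> [23, 14, 4, -5, -7, -9, -10, -30]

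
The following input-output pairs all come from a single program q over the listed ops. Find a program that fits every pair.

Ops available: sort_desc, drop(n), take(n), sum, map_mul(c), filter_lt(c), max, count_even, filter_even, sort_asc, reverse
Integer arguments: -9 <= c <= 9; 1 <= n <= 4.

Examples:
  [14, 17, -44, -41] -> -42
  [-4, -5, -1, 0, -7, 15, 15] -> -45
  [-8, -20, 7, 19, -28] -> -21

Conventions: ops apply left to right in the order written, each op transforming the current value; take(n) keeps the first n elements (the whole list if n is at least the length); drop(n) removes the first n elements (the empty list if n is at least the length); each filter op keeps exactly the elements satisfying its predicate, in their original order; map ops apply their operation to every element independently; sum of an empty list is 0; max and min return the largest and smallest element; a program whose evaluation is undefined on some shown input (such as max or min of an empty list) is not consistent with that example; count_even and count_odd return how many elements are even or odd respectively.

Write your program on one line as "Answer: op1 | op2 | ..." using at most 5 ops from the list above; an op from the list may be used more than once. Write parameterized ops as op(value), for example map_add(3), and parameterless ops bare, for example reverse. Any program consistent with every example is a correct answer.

sort_desc | map_mul(-3) | take(2) | max

Check, running the answer program on each example:
  [14, 17, -44, -41] -> [17, 14, -41, -44] -> [-51, -42, 123, 132] -> [-51, -42] -> -42
  [-4, -5, -1, 0, -7, 15, 15] -> [15, 15, 0, -1, -4, -5, -7] -> [-45, -45, 0, 3, 12, 15, 21] -> [-45, -45] -> -45
  [-8, -20, 7, 19, -28] -> [19, 7, -8, -20, -28] -> [-57, -21, 24, 60, 84] -> [-57, -21] -> -21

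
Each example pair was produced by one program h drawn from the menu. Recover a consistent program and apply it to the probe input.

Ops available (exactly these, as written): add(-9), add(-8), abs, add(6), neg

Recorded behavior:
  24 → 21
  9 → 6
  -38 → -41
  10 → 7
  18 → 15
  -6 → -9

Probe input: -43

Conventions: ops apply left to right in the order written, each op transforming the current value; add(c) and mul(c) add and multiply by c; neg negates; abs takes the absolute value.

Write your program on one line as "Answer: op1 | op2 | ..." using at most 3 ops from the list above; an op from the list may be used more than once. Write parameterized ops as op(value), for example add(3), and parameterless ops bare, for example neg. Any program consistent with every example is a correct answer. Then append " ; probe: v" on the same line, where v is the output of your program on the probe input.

add(6) | add(-9) ; probe: -46

Check, running the answer program on each example:
  24 -> 30 -> 21
  9 -> 15 -> 6
  -38 -> -32 -> -41
  10 -> 16 -> 7
  18 -> 24 -> 15
  -6 -> 0 -> -9
  probe: -43 -> -37 -> -46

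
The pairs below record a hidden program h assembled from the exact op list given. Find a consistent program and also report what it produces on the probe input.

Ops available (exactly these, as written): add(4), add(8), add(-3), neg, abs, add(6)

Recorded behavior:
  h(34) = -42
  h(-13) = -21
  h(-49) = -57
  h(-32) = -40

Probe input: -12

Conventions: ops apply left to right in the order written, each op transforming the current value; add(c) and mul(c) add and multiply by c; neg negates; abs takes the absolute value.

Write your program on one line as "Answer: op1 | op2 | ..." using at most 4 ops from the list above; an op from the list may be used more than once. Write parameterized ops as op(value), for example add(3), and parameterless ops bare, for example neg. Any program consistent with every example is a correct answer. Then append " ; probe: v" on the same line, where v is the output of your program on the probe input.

abs | add(8) | neg ; probe: -20

Check, running the answer program on each example:
  34 -> 34 -> 42 -> -42
  -13 -> 13 -> 21 -> -21
  -49 -> 49 -> 57 -> -57
  -32 -> 32 -> 40 -> -40
  probe: -12 -> 12 -> 20 -> -20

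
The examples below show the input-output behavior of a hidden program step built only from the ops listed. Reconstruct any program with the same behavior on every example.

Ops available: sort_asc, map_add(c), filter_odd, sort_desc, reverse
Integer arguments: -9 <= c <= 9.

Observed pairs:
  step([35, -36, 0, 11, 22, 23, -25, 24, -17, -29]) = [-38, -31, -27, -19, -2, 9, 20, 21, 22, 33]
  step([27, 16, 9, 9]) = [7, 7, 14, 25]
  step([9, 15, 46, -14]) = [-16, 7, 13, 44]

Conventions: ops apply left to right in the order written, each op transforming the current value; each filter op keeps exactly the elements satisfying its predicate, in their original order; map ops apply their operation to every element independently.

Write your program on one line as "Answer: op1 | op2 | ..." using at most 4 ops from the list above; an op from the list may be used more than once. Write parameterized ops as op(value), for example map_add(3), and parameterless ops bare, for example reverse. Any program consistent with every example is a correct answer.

sort_desc | sort_asc | map_add(4) | map_add(-6)

Check, running the answer program on each example:
  [35, -36, 0, 11, 22, 23, -25, 24, -17, -29] -> [35, 24, 23, 22, 11, 0, -17, -25, -29, -36] -> [-36, -29, -25, -17, 0, 11, 22, 23, 24, 35] -> [-32, -25, -21, -13, 4, 15, 26, 27, 28, 39] -> [-38, -31, -27, -19, -2, 9, 20, 21, 22, 33]
  [27, 16, 9, 9] -> [27, 16, 9, 9] -> [9, 9, 16, 27] -> [13, 13, 20, 31] -> [7, 7, 14, 25]
  [9, 15, 46, -14] -> [46, 15, 9, -14] -> [-14, 9, 15, 46] -> [-10, 13, 19, 50] -> [-16, 7, 13, 44]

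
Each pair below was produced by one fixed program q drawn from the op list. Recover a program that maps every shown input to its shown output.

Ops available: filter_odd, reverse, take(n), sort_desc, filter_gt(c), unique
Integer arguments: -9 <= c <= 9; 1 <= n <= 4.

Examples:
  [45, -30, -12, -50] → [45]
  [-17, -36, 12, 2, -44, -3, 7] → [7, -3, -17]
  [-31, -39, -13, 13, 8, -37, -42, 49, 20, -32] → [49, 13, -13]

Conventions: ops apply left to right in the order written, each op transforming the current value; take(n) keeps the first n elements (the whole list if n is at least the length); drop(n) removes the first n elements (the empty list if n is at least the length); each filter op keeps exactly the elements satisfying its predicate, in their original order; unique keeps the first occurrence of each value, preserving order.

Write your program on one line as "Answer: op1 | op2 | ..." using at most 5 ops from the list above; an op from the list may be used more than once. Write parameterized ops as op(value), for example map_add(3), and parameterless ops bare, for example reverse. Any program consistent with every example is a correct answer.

sort_desc | reverse | filter_odd | reverse | take(3)

Check, running the answer program on each example:
  [45, -30, -12, -50] -> [45, -12, -30, -50] -> [-50, -30, -12, 45] -> [45] -> [45] -> [45]
  [-17, -36, 12, 2, -44, -3, 7] -> [12, 7, 2, -3, -17, -36, -44] -> [-44, -36, -17, -3, 2, 7, 12] -> [-17, -3, 7] -> [7, -3, -17] -> [7, -3, -17]
  [-31, -39, -13, 13, 8, -37, -42, 49, 20, -32] -> [49, 20, 13, 8, -13, -31, -32, -37, -39, -42] -> [-42, -39, -37, -32, -31, -13, 8, 13, 20, 49] -> [-39, -37, -31, -13, 13, 49] -> [49, 13, -13, -31, -37, -39] -> [49, 13, -13]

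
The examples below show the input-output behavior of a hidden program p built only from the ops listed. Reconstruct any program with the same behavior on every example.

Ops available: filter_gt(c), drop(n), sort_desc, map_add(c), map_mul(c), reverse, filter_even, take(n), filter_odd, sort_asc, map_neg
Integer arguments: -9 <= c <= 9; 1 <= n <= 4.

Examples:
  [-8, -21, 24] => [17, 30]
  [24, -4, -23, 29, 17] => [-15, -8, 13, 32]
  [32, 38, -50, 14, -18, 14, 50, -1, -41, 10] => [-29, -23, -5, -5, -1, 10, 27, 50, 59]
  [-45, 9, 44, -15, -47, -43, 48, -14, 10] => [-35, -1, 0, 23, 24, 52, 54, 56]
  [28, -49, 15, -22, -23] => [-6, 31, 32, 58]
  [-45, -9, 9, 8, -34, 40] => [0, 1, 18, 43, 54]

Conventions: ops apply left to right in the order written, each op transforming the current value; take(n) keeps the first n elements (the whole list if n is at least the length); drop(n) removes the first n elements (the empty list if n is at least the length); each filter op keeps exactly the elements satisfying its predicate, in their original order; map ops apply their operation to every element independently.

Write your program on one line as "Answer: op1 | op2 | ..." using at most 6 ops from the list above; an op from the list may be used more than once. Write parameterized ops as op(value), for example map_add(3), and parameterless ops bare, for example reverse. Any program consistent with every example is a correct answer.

map_neg | sort_desc | reverse | map_add(9) | drop(1)

Check, running the answer program on each example:
  [-8, -21, 24] -> [8, 21, -24] -> [21, 8, -24] -> [-24, 8, 21] -> [-15, 17, 30] -> [17, 30]
  [24, -4, -23, 29, 17] -> [-24, 4, 23, -29, -17] -> [23, 4, -17, -24, -29] -> [-29, -24, -17, 4, 23] -> [-20, -15, -8, 13, 32] -> [-15, -8, 13, 32]
  [32, 38, -50, 14, -18, 14, 50, -1, -41, 10] -> [-32, -38, 50, -14, 18, -14, -50, 1, 41, -10] -> [50, 41, 18, 1, -10, -14, -14, -32, -38, -50] -> [-50, -38, -32, -14, -14, -10, 1, 18, 41, 50] -> [-41, -29, -23, -5, -5, -1, 10, 27, 50, 59] -> [-29, -23, -5, -5, -1, 10, 27, 50, 59]
  [-45, 9, 44, -15, -47, -43, 48, -14, 10] -> [45, -9, -44, 15, 47, 43, -48, 14, -10] -> [47, 45, 43, 15, 14, -9, -10, -44, -48] -> [-48, -44, -10, -9, 14, 15, 43, 45, 47] -> [-39, -35, -1, 0, 23, 24, 52, 54, 56] -> [-35, -1, 0, 23, 24, 52, 54, 56]
  [28, -49, 15, -22, -23] -> [-28, 49, -15, 22, 23] -> [49, 23, 22, -15, -28] -> [-28, -15, 22, 23, 49] -> [-19, -6, 31, 32, 58] -> [-6, 31, 32, 58]
  [-45, -9, 9, 8, -34, 40] -> [45, 9, -9, -8, 34, -40] -> [45, 34, 9, -8, -9, -40] -> [-40, -9, -8, 9, 34, 45] -> [-31, 0, 1, 18, 43, 54] -> [0, 1, 18, 43, 54]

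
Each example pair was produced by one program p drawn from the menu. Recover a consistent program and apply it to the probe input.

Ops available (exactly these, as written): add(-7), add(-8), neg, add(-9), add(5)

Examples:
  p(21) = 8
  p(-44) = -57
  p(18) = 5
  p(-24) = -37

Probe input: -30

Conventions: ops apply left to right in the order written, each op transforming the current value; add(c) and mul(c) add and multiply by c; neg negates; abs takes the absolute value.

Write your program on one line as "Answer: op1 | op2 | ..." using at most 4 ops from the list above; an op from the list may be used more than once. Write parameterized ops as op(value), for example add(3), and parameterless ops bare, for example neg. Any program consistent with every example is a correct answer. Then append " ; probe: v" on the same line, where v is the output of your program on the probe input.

add(-9) | add(-9) | add(5) ; probe: -43

Check, running the answer program on each example:
  21 -> 12 -> 3 -> 8
  -44 -> -53 -> -62 -> -57
  18 -> 9 -> 0 -> 5
  -24 -> -33 -> -42 -> -37
  probe: -30 -> -39 -> -48 -> -43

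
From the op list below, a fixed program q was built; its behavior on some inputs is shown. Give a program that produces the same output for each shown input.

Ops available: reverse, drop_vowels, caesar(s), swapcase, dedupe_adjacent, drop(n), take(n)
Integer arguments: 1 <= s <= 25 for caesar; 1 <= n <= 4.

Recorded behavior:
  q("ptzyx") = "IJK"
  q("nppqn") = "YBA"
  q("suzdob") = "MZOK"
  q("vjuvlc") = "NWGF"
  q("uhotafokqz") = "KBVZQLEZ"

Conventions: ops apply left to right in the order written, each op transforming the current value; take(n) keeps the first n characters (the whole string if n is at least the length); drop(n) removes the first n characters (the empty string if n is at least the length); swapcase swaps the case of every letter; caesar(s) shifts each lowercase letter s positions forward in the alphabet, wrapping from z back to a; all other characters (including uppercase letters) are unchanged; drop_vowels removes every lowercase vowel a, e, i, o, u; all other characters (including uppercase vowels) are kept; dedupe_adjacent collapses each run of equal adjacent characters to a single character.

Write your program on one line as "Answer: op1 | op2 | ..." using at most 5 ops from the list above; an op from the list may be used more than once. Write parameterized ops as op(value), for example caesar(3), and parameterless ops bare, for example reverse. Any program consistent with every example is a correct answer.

caesar(11) | swapcase | drop(2) | reverse

Check, running the answer program on each example:
  "ptzyx" -> "aekji" -> "AEKJI" -> "KJI" -> "IJK"
  "nppqn" -> "yaaby" -> "YAABY" -> "ABY" -> "YBA"
  "suzdob" -> "dfkozm" -> "DFKOZM" -> "KOZM" -> "MZOK"
  "vjuvlc" -> "gufgwn" -> "GUFGWN" -> "FGWN" -> "NWGF"
  "uhotafokqz" -> "fszelqzvbk" -> "FSZELQZVBK" -> "ZELQZVBK" -> "KBVZQLEZ"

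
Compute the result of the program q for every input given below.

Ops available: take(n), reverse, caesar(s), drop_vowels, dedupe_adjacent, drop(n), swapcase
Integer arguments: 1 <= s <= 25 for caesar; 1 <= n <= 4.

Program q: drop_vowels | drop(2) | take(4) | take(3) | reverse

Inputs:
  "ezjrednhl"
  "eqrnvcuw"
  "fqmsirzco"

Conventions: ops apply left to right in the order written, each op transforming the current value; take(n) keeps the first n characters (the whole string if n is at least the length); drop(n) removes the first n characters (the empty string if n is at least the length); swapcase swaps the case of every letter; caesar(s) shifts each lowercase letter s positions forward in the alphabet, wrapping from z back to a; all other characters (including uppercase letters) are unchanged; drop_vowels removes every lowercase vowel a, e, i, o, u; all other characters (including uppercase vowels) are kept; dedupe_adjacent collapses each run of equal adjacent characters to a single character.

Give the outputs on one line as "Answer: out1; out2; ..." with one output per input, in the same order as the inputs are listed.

"ndr"; "cvn"; "rsm"

Execution, op by op:
  "ezjrednhl" -> "zjrdnhl" -> "rdnhl" -> "rdnh" -> "rdn" -> "ndr"
  "eqrnvcuw" -> "qrnvcw" -> "nvcw" -> "nvcw" -> "nvc" -> "cvn"
  "fqmsirzco" -> "fqmsrzc" -> "msrzc" -> "msrz" -> "msr" -> "rsm"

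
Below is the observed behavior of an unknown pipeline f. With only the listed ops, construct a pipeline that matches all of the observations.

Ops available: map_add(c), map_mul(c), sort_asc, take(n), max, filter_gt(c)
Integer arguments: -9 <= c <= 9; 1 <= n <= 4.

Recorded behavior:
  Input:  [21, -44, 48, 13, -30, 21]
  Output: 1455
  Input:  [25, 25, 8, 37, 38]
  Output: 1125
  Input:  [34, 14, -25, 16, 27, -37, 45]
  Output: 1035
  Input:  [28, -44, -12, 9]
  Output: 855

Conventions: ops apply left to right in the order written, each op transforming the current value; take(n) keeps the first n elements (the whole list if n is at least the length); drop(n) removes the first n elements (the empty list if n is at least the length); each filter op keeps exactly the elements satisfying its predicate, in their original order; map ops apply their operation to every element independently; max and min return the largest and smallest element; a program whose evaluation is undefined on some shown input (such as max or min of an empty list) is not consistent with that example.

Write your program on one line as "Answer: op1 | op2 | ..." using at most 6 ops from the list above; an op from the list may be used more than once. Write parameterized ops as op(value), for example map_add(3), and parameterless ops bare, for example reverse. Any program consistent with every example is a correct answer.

map_mul(6) | map_add(3) | take(4) | filter_gt(1) | map_mul(5) | max

Check, running the answer program on each example:
  [21, -44, 48, 13, -30, 21] -> [126, -264, 288, 78, -180, 126] -> [129, -261, 291, 81, -177, 129] -> [129, -261, 291, 81] -> [129, 291, 81] -> [645, 1455, 405] -> 1455
  [25, 25, 8, 37, 38] -> [150, 150, 48, 222, 228] -> [153, 153, 51, 225, 231] -> [153, 153, 51, 225] -> [153, 153, 51, 225] -> [765, 765, 255, 1125] -> 1125
  [34, 14, -25, 16, 27, -37, 45] -> [204, 84, -150, 96, 162, -222, 270] -> [207, 87, -147, 99, 165, -219, 273] -> [207, 87, -147, 99] -> [207, 87, 99] -> [1035, 435, 495] -> 1035
  [28, -44, -12, 9] -> [168, -264, -72, 54] -> [171, -261, -69, 57] -> [171, -261, -69, 57] -> [171, 57] -> [855, 285] -> 855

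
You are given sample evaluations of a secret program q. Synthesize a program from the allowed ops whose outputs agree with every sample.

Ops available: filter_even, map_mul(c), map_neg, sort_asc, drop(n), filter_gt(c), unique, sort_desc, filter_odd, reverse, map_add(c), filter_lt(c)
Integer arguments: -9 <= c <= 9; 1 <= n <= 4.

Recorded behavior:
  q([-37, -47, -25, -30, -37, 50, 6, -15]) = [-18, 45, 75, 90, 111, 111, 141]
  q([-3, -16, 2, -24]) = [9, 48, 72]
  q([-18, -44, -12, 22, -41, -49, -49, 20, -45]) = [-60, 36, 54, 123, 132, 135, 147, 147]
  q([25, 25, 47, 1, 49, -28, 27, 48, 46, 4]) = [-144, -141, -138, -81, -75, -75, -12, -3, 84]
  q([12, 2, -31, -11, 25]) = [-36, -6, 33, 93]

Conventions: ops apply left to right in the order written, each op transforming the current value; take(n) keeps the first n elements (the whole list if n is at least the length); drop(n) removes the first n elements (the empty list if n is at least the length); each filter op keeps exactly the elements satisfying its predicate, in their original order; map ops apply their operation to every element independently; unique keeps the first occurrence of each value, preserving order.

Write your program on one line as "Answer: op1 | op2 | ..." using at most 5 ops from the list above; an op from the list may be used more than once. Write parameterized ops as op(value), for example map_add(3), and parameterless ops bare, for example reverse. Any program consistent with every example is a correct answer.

map_mul(-3) | sort_desc | reverse | drop(1)

Check, running the answer program on each example:
  [-37, -47, -25, -30, -37, 50, 6, -15] -> [111, 141, 75, 90, 111, -150, -18, 45] -> [141, 111, 111, 90, 75, 45, -18, -150] -> [-150, -18, 45, 75, 90, 111, 111, 141] -> [-18, 45, 75, 90, 111, 111, 141]
  [-3, -16, 2, -24] -> [9, 48, -6, 72] -> [72, 48, 9, -6] -> [-6, 9, 48, 72] -> [9, 48, 72]
  [-18, -44, -12, 22, -41, -49, -49, 20, -45] -> [54, 132, 36, -66, 123, 147, 147, -60, 135] -> [147, 147, 135, 132, 123, 54, 36, -60, -66] -> [-66, -60, 36, 54, 123, 132, 135, 147, 147] -> [-60, 36, 54, 123, 132, 135, 147, 147]
  [25, 25, 47, 1, 49, -28, 27, 48, 46, 4] -> [-75, -75, -141, -3, -147, 84, -81, -144, -138, -12] -> [84, -3, -12, -75, -75, -81, -138, -141, -144, -147] -> [-147, -144, -141, -138, -81, -75, -75, -12, -3, 84] -> [-144, -141, -138, -81, -75, -75, -12, -3, 84]
  [12, 2, -31, -11, 25] -> [-36, -6, 93, 33, -75] -> [93, 33, -6, -36, -75] -> [-75, -36, -6, 33, 93] -> [-36, -6, 33, 93]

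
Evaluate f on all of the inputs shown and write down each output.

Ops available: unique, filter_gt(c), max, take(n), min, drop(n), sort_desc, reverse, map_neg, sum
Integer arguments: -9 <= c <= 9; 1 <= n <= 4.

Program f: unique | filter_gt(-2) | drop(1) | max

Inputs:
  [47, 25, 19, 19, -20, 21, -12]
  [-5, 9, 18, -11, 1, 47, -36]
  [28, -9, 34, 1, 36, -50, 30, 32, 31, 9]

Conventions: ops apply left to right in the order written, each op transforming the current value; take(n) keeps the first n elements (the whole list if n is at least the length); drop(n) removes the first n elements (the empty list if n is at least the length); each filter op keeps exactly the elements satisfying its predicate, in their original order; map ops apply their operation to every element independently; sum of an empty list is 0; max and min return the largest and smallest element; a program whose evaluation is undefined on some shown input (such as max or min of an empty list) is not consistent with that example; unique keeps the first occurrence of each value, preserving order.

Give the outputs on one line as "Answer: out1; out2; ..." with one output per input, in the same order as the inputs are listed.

Execution, op by op:
  [47, 25, 19, 19, -20, 21, -12] -> [47, 25, 19, -20, 21, -12] -> [47, 25, 19, 21] -> [25, 19, 21] -> 25
  [-5, 9, 18, -11, 1, 47, -36] -> [-5, 9, 18, -11, 1, 47, -36] -> [9, 18, 1, 47] -> [18, 1, 47] -> 47
  [28, -9, 34, 1, 36, -50, 30, 32, 31, 9] -> [28, -9, 34, 1, 36, -50, 30, 32, 31, 9] -> [28, 34, 1, 36, 30, 32, 31, 9] -> [34, 1, 36, 30, 32, 31, 9] -> 36

25; 47; 36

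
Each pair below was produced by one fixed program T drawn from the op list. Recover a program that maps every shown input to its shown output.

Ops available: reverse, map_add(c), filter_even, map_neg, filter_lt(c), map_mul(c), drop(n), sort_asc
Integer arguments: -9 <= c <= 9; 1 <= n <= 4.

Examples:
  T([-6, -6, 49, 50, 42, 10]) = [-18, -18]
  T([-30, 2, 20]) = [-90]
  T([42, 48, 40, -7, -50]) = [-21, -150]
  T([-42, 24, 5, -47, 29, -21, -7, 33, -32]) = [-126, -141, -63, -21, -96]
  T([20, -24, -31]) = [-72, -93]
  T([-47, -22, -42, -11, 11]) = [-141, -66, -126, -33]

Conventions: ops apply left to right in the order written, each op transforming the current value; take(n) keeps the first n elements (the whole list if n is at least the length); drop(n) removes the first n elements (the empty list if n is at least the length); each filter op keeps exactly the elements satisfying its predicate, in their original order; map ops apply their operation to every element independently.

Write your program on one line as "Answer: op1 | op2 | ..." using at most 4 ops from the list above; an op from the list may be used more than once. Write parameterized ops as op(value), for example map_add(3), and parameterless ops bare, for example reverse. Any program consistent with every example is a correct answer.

map_neg | map_mul(3) | map_neg | filter_lt(-9)

Check, running the answer program on each example:
  [-6, -6, 49, 50, 42, 10] -> [6, 6, -49, -50, -42, -10] -> [18, 18, -147, -150, -126, -30] -> [-18, -18, 147, 150, 126, 30] -> [-18, -18]
  [-30, 2, 20] -> [30, -2, -20] -> [90, -6, -60] -> [-90, 6, 60] -> [-90]
  [42, 48, 40, -7, -50] -> [-42, -48, -40, 7, 50] -> [-126, -144, -120, 21, 150] -> [126, 144, 120, -21, -150] -> [-21, -150]
  [-42, 24, 5, -47, 29, -21, -7, 33, -32] -> [42, -24, -5, 47, -29, 21, 7, -33, 32] -> [126, -72, -15, 141, -87, 63, 21, -99, 96] -> [-126, 72, 15, -141, 87, -63, -21, 99, -96] -> [-126, -141, -63, -21, -96]
  [20, -24, -31] -> [-20, 24, 31] -> [-60, 72, 93] -> [60, -72, -93] -> [-72, -93]
  [-47, -22, -42, -11, 11] -> [47, 22, 42, 11, -11] -> [141, 66, 126, 33, -33] -> [-141, -66, -126, -33, 33] -> [-141, -66, -126, -33]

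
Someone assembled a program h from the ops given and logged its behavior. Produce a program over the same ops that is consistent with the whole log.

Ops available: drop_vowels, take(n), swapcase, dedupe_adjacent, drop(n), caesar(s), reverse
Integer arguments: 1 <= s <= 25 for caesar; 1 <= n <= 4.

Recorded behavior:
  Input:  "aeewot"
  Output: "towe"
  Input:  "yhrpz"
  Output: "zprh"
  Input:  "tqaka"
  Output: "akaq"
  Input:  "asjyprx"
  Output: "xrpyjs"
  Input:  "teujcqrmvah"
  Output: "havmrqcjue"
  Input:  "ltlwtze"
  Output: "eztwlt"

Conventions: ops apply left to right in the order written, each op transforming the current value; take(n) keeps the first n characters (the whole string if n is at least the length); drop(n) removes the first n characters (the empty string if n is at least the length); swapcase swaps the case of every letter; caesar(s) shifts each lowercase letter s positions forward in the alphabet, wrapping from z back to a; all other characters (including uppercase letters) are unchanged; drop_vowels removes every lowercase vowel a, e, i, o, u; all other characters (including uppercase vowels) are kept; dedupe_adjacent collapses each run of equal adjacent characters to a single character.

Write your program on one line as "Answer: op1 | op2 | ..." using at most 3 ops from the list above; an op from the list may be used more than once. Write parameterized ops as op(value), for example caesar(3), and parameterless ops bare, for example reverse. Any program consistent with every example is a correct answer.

dedupe_adjacent | drop(1) | reverse

Check, running the answer program on each example:
  "aeewot" -> "aewot" -> "ewot" -> "towe"
  "yhrpz" -> "yhrpz" -> "hrpz" -> "zprh"
  "tqaka" -> "tqaka" -> "qaka" -> "akaq"
  "asjyprx" -> "asjyprx" -> "sjyprx" -> "xrpyjs"
  "teujcqrmvah" -> "teujcqrmvah" -> "eujcqrmvah" -> "havmrqcjue"
  "ltlwtze" -> "ltlwtze" -> "tlwtze" -> "eztwlt"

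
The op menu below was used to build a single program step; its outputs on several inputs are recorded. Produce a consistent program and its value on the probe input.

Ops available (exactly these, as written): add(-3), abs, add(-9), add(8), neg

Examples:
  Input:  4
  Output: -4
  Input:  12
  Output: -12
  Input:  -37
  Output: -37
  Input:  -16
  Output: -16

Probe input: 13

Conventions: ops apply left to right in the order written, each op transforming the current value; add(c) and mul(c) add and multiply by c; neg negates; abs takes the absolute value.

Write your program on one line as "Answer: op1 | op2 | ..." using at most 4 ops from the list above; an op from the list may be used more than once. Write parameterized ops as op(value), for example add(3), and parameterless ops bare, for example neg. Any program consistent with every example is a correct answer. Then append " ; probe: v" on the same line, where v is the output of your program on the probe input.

neg | abs | neg ; probe: -13

Check, running the answer program on each example:
  4 -> -4 -> 4 -> -4
  12 -> -12 -> 12 -> -12
  -37 -> 37 -> 37 -> -37
  -16 -> 16 -> 16 -> -16
  probe: 13 -> -13 -> 13 -> -13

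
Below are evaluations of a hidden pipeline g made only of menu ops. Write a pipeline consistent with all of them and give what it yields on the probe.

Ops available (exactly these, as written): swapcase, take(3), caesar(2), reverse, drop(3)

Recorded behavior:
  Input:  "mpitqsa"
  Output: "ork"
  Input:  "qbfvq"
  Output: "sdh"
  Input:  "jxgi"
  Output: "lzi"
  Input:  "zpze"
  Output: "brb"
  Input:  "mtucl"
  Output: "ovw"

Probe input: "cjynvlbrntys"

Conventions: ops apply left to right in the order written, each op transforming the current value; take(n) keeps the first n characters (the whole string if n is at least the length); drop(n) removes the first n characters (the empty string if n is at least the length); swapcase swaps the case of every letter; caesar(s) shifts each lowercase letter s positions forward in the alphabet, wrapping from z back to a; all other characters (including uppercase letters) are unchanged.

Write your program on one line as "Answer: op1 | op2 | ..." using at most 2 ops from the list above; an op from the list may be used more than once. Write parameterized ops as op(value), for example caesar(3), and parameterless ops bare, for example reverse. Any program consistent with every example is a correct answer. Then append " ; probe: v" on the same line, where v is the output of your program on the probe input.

caesar(2) | take(3) ; probe: "ela"

Check, running the answer program on each example:
  "mpitqsa" -> "orkvsuc" -> "ork"
  "qbfvq" -> "sdhxs" -> "sdh"
  "jxgi" -> "lzik" -> "lzi"
  "zpze" -> "brbg" -> "brb"
  "mtucl" -> "ovwen" -> "ovw"
  probe: "cjynvlbrntys" -> "elapxndtpvau" -> "ela"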